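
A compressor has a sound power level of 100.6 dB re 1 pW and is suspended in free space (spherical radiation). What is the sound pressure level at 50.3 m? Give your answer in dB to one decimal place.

55.6 dB

The power spreads over a sphere of area 4π·r², so L_p = L_w − 10·log₁₀(4π·r²).
4π·r² = 3.179e+04 m², 10·log₁₀ of that is 45.023 dB.
L_p = 100.6 − 45.023 = 55.58 dB.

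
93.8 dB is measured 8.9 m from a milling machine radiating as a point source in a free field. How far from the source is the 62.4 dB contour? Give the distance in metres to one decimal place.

Point-source spreading drops the level by 20·log₁₀(r₂/r₁); inverting, r₂/r₁ = 10^(ΔL/20).
r₂ = 8.9·10^((93.8−62.4)/20) = 8.9·10^(31.4/20) = 330.67 m.

330.7 m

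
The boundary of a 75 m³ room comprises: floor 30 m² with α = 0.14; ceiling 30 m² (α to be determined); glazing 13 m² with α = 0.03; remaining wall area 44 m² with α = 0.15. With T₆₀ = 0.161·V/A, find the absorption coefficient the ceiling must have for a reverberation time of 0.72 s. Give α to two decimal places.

A = 0.161·V/T₆₀ = 0.161·75/0.72 = 16.77 m² sabins.
Absorption from the other surfaces = 30·0.14 + 13·0.03 + 44·0.15 = 11.19 m², so the ceiling must supply 5.58 m² over 30 m².
α = 5.58/30 = 0.186.

0.19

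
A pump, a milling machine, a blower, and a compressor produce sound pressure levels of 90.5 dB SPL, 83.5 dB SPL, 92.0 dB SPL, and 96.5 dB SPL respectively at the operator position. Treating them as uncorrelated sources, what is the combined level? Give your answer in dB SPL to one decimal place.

98.7 dB SPL

For uncorrelated sources the intensities add, so convert each level to linear form, sum, and take 10·log₁₀ of the total.
Σ 10^(L/10) = 10^(90.5/10) + 10^(83.5/10) + 10^(92.0/10) + 10^(96.5/10) = 7.398e+09.
L_total = 10·log₁₀(7.398e+09) = 98.69 dB SPL.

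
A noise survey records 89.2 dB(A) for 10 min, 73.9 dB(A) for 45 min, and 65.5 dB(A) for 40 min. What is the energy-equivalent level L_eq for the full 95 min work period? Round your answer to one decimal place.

80.0 dB(A)

Weight each interval's intensity by its duration and average over T = 95 min:
Σ tᵢ·10^(Lᵢ/10) = 10·10^(89.2/10) + 45·10^(73.9/10) + 40·10^(65.5/10) = 9.564e+09.
L_eq = 10·log₁₀(9.564e+09/95) = 80.03 dB(A).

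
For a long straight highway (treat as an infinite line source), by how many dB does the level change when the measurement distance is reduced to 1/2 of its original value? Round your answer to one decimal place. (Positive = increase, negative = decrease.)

With cylindrical spreading the level changes by −10·log₁₀(r₂/r₁).
ΔL = −10·log₁₀(0.5) = +3.01 dB.

+3.0 dB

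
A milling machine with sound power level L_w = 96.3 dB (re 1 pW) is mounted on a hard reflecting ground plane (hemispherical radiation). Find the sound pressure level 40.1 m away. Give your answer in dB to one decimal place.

The power spreads over a hemisphere of area 2π·r², so L_p = L_w − 10·log₁₀(2π·r²).
2π·r² = 1.01e+04 m², 10·log₁₀ of that is 40.045 dB.
L_p = 96.3 − 40.045 = 56.26 dB.

56.3 dB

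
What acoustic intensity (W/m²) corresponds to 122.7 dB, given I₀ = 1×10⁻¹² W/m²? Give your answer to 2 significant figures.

I/I₀ = 10^(122.7/10) = 1.862e+12, so I = 1.862e+12 × 10⁻¹² W/m².

1.9 W/m²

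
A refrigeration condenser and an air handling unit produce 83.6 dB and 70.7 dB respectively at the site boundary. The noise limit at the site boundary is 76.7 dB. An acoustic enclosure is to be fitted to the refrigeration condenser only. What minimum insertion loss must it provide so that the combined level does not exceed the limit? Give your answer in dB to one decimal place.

8.2 dB

Fixed contribution from the other source: Σ 10^(L/10) = 10^(70.7/10) = 1.175e+07 (70.70 dB).
To meet 76.7 dB overall, the treated refrigeration condenser may contribute at most 10^(76.7/10) − 1.175e+07 = 3.502e+07, i.e. 75.44 dB.
So the refrigeration condenser must be reduced from 83.6 to 75.44 dB: IL = 8.16 dB.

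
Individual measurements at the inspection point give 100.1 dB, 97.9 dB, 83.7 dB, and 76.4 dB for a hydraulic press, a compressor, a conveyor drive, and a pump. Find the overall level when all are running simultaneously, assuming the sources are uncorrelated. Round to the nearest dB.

For uncorrelated sources the intensities add, so convert each level to linear form, sum, and take 10·log₁₀ of the total.
Σ 10^(L/10) = 10^(100.1/10) + 10^(97.9/10) + 10^(83.7/10) + 10^(76.4/10) = 1.668e+10.
L_total = 10·log₁₀(1.668e+10) = 102.22 dB.

102 dB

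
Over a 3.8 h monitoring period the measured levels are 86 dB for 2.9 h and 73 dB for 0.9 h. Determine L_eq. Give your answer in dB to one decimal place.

The energy average is taken in the linear domain: L_eq = 10·log₁₀[(Σ tᵢ·10^(Lᵢ/10))/T], T = 3.8 h.
Σ tᵢ·10^(Lᵢ/10) = 2.9·10^(86/10) + 0.9·10^(73/10) = 1.172e+09.
L_eq = 10·log₁₀(1.172e+09/3.8) = 84.89 dB.

84.9 dB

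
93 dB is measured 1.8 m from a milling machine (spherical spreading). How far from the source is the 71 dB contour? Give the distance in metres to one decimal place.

For a point source L₁ − L₂ = 20·log₁₀(r₂/r₁), so r₂ = r₁·10^((L₁−L₂)/20).
r₂ = 1.8·10^((93−71)/20) = 1.8·10^(22.0/20) = 22.66 m.

22.7 m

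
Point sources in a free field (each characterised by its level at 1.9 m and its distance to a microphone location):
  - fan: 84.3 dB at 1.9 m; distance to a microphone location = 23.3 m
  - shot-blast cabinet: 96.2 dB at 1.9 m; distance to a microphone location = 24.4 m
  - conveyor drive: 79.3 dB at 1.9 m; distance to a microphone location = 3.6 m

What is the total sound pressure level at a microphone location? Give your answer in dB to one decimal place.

77.1 dB

Propagate each source to the receiver with L = L_ref − 20·log₁₀(r/r_ref), then add intensities.
fan: 84.3 − 20·log₁₀(23.3/1.9) = 84.3 − 21.77 = 62.53 dB.
shot-blast cabinet: 96.2 − 20·log₁₀(24.4/1.9) = 96.2 − 22.17 = 74.03 dB.
conveyor drive: 79.3 − 20·log₁₀(3.6/1.9) = 79.3 − 5.55 = 73.75 dB.
Σ 10^(L/10) = 5.078e+07 → L_total = 10·log₁₀(5.078e+07) = 77.06 dB.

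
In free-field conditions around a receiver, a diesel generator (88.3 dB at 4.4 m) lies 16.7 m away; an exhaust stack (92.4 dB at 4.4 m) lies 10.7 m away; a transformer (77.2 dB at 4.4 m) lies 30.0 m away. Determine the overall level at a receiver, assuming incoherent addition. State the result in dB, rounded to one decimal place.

First find each source's level at the receiver (point-source: −20·log₁₀(r/r_ref)), then combine on an intensity basis.
diesel generator: 88.3 − 20·log₁₀(16.7/4.4) = 88.3 − 11.59 = 76.71 dB.
exhaust stack: 92.4 − 20·log₁₀(10.7/4.4) = 92.4 − 7.72 = 84.68 dB.
transformer: 77.2 − 20·log₁₀(30.0/4.4) = 77.2 − 16.67 = 60.53 dB.
Σ 10^(L/10) = 3.419e+08 → L_total = 10·log₁₀(3.419e+08) = 85.34 dB.

85.3 dB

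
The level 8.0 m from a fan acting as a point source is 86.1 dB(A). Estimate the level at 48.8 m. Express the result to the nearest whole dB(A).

For a point source, L₂ = L₁ − 20·log₁₀(r₂/r₁).
L₂ = 86.1 − 20·log₁₀(48.8/8.0) = 86.1 − 15.707 = 70.39 dB(A).

70 dB(A)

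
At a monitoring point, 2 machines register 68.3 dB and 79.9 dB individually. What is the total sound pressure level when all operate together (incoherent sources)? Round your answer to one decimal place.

Incoherent sources combine by intensity addition: L_total = 10·log₁₀(Σ 10^(L_i/10)).
Σ 10^(L/10) = 10^(68.3/10) + 10^(79.9/10) = 1.045e+08.
L_total = 10·log₁₀(1.045e+08) = 80.19 dB.

80.2 dB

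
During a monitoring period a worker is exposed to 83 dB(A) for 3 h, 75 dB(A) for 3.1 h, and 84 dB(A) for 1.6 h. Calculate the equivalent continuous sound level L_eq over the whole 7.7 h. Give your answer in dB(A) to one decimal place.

81.5 dB(A)

Weight each interval's intensity by its duration and average over T = 7.7 h:
Σ tᵢ·10^(Lᵢ/10) = 3·10^(83/10) + 3.1·10^(75/10) + 1.6·10^(84/10) = 1.099e+09.
L_eq = 10·log₁₀(1.099e+09/7.7) = 81.54 dB(A).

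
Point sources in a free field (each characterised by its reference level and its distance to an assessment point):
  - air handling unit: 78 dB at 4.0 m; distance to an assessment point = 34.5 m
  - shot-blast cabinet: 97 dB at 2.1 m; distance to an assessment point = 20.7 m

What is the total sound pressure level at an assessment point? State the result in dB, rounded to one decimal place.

77.2 dB

First find each source's level at the receiver (point-source: −20·log₁₀(r/r_ref)), then combine on an intensity basis.
air handling unit: 78 − 20·log₁₀(34.5/4.0) = 78 − 18.72 = 59.28 dB.
shot-blast cabinet: 97 − 20·log₁₀(20.7/2.1) = 97 − 19.88 = 77.12 dB.
Σ 10^(L/10) = 5.243e+07 → L_total = 10·log₁₀(5.243e+07) = 77.20 dB.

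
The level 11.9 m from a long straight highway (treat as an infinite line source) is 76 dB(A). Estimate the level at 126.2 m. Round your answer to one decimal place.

Line-source attenuation: ΔL = 10·log₁₀(r₂/r₁) = 10·log₁₀(126.2/11.9) = 10.255 dB.
L₂ = 76 − 10·log₁₀(126.2/11.9) = 76 − 10.255 = 65.74 dB(A).

65.7 dB(A)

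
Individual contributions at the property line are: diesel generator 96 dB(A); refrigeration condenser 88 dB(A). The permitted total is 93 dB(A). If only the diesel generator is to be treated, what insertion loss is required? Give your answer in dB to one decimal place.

4.7 dB

Everything except the diesel generator sums to 10^(88/10) = 6.310e+08 in linear terms, 88.00 dB(A).
To meet 93 dB(A) overall, the treated diesel generator may contribute at most 10^(93/10) − 6.310e+08 = 1.364e+09, i.e. 91.35 dB(A).
So the diesel generator must be reduced from 96 to 91.35 dB(A): IL = 4.65 dB.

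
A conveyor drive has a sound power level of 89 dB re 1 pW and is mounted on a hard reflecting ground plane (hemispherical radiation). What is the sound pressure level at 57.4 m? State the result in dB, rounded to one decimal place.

45.8 dB

Free-field hemispherical radiation: L_p = L_w − 10·log₁₀(2π·r²), r = 57.4 m.
2π·r² = 2.07e+04 m², 10·log₁₀ of that is 43.160 dB.
L_p = 89 − 43.160 = 45.84 dB.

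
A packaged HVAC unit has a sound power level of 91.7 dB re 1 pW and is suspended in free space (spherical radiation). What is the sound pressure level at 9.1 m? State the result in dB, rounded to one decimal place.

Free-field spherical radiation: L_p = L_w − 10·log₁₀(4π·r²), r = 9.1 m.
4π·r² = 1041 m², 10·log₁₀ of that is 30.173 dB.
L_p = 91.7 − 30.173 = 61.53 dB.

61.5 dB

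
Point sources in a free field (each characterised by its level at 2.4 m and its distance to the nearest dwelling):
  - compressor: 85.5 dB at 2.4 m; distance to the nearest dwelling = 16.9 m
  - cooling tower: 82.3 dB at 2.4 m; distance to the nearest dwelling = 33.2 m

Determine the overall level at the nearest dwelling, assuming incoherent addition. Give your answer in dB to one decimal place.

69.1 dB

First find each source's level at the receiver (point-source: −20·log₁₀(r/r_ref)), then combine on an intensity basis.
compressor: 85.5 − 20·log₁₀(16.9/2.4) = 85.5 − 16.95 = 68.55 dB.
cooling tower: 82.3 − 20·log₁₀(33.2/2.4) = 82.3 − 22.82 = 59.48 dB.
Σ 10^(L/10) = 8.043e+06 → L_total = 10·log₁₀(8.043e+06) = 69.05 dB.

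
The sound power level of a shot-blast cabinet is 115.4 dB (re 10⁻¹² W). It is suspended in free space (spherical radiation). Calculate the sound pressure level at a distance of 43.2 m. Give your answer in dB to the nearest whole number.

72 dB

Free-field spherical radiation: L_p = L_w − 10·log₁₀(4π·r²), r = 43.2 m.
4π·r² = 2.345e+04 m², 10·log₁₀ of that is 43.702 dB.
L_p = 115.4 − 43.702 = 71.70 dB.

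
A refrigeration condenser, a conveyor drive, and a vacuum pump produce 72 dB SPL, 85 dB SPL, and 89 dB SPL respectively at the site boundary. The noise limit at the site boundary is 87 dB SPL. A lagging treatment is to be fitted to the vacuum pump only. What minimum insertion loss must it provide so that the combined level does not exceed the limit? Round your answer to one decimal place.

Everything except the vacuum pump sums to 10^(72/10) + 10^(85/10) = 3.321e+08 in linear terms, 85.21 dB SPL.
To meet 87 dB SPL overall, the treated vacuum pump may contribute at most 10^(87/10) − 3.321e+08 = 1.691e+08, i.e. 82.28 dB SPL.
So the vacuum pump must be reduced from 89 to 82.28 dB SPL: IL = 6.72 dB.

6.7 dB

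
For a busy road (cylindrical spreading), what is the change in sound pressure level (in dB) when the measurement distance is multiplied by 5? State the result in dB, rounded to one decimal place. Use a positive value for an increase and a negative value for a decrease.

With cylindrical spreading the level changes by −10·log₁₀(r₂/r₁).
ΔL = −10·log₁₀(5) = -6.99 dB.

-7.0 dB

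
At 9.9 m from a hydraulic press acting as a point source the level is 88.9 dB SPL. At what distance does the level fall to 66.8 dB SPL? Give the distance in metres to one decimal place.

126.1 m

Point-source spreading drops the level by 20·log₁₀(r₂/r₁); inverting, r₂/r₁ = 10^(ΔL/20).
r₂ = 9.9·10^((88.9−66.8)/20) = 9.9·10^(22.1/20) = 126.08 m.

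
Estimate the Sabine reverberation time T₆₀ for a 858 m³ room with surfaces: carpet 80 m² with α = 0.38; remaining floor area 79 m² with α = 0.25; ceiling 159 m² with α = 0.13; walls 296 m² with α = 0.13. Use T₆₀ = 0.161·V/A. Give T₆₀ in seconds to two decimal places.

1.26 s

Summing Sᵢαᵢ: 80·0.38 + 79·0.25 + 159·0.13 + 296·0.13 = 109.30 m².
T₆₀ = 0.161 × 858 / 109.30 = 1.264 s.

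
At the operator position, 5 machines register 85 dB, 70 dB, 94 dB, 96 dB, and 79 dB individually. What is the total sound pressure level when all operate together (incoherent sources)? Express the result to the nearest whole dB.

Incoherent sources combine by intensity addition: L_total = 10·log₁₀(Σ 10^(L_i/10)).
Σ 10^(L/10) = 10^(85/10) + 10^(70/10) + 10^(94/10) + 10^(96/10) + 10^(79/10) = 6.899e+09.
L_total = 10·log₁₀(6.899e+09) = 98.39 dB.

98 dB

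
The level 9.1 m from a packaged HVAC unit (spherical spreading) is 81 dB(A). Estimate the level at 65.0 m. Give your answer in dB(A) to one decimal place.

Spherical spreading from a point source gives a 20·log₁₀(r₂/r₁) drop.
L₂ = 81 − 20·log₁₀(65.0/9.1) = 81 − 17.077 = 63.92 dB(A).

63.9 dB(A)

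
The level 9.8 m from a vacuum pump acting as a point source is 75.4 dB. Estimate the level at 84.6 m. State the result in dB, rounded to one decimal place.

56.7 dB

Spherical spreading from a point source gives a 20·log₁₀(r₂/r₁) drop.
L₂ = 75.4 − 20·log₁₀(84.6/9.8) = 75.4 − 18.723 = 56.68 dB.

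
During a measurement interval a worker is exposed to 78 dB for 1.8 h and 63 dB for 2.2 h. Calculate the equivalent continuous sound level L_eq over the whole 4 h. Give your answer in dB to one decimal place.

74.7 dB

Weight each interval's intensity by its duration and average over T = 4 h:
Σ tᵢ·10^(Lᵢ/10) = 1.8·10^(78/10) + 2.2·10^(63/10) = 1.180e+08.
L_eq = 10·log₁₀(1.180e+08/4) = 74.70 dB.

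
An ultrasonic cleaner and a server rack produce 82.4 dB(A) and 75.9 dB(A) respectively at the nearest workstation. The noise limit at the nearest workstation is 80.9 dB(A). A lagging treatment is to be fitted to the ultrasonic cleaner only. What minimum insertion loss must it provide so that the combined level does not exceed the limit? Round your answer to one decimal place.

Fixed contribution from the other source: Σ 10^(L/10) = 10^(75.9/10) = 3.890e+07 (75.90 dB(A)).
The limit corresponds to 10^(80.9/10) = 1.230e+08; subtracting the fixed part leaves 8.412e+07 for the ultrasonic cleaner, i.e. 79.25 dB(A).
So the ultrasonic cleaner must be reduced from 82.4 to 79.25 dB(A): IL = 3.15 dB.

3.2 dB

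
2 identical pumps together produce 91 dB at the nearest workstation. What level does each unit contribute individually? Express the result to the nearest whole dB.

Dividing the total intensity by 2 lowers the level by 10·log₁₀ 2 = 3.010 dB: L₁ = 91 − 3.010.

88 dB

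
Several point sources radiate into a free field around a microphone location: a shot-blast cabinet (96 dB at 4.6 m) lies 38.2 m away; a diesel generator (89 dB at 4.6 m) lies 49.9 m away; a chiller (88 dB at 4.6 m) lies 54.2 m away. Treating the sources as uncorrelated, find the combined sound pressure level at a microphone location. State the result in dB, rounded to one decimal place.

78.4 dB

Apply inverse-square spreading to bring every level to the receiver, then sum 10^(L/10).
shot-blast cabinet: 96 − 20·log₁₀(38.2/4.6) = 96 − 18.39 = 77.61 dB.
diesel generator: 89 − 20·log₁₀(49.9/4.6) = 89 − 20.71 = 68.29 dB.
chiller: 88 − 20·log₁₀(54.2/4.6) = 88 − 21.42 = 66.58 dB.
Σ 10^(L/10) = 6.902e+07 → L_total = 10·log₁₀(6.902e+07) = 78.39 dB.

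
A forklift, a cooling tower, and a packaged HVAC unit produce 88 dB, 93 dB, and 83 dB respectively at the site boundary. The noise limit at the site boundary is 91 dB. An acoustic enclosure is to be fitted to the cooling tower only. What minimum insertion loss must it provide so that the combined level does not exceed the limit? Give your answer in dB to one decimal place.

Everything except the cooling tower sums to 10^(88/10) + 10^(83/10) = 8.305e+08 in linear terms, 89.19 dB.
To meet 91 dB overall, the treated cooling tower may contribute at most 10^(91/10) − 8.305e+08 = 4.284e+08, i.e. 86.32 dB.
So the cooling tower must be reduced from 93 to 86.32 dB: IL = 6.68 dB.

6.7 dB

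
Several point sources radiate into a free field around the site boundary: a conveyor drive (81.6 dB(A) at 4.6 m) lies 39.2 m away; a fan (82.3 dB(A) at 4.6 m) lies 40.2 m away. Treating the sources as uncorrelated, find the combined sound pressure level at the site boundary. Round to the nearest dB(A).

Propagate each source to the receiver with L = L_ref − 20·log₁₀(r/r_ref), then add intensities.
conveyor drive: 81.6 − 20·log₁₀(39.2/4.6) = 81.6 − 18.61 = 62.99 dB(A).
fan: 82.3 − 20·log₁₀(40.2/4.6) = 82.3 − 18.83 = 63.47 dB(A).
Σ 10^(L/10) = 4.214e+06 → L_total = 10·log₁₀(4.214e+06) = 66.25 dB(A).

66 dB(A)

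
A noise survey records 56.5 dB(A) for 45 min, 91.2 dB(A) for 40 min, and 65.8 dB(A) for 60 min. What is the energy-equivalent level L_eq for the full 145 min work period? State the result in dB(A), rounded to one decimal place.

L_eq = 10·log₁₀[(1/T)·Σ tᵢ·10^(Lᵢ/10)] with T = 145 min.
Σ tᵢ·10^(Lᵢ/10) = 45·10^(56.5/10) + 40·10^(91.2/10) + 60·10^(65.8/10) = 5.298e+10.
L_eq = 10·log₁₀(5.298e+10/145) = 85.63 dB(A).

85.6 dB(A)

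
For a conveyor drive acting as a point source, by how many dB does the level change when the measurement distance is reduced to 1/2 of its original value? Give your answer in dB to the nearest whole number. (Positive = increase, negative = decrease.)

A point source loses 6 dB per doubling of distance; generally ΔL = −20·log₁₀(r₂/r₁).
ΔL = −20·log₁₀(0.5) = +6.02 dB.

+6 dB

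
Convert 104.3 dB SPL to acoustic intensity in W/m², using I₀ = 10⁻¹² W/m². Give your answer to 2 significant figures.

I = I₀·10^(L/10) = 10⁻¹² × 10^(104.3/10) = 10^(-1.570).

0.027 W/m²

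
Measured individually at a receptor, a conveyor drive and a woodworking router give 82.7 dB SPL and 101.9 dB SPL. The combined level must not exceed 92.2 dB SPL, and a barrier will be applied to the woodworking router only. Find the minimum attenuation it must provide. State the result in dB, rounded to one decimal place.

10.2 dB

Fixed contribution from the other source: Σ 10^(L/10) = 10^(82.7/10) = 1.862e+08 (82.70 dB SPL).
To meet 92.2 dB SPL overall, the treated woodworking router may contribute at most 10^(92.2/10) − 1.862e+08 = 1.473e+09, i.e. 91.68 dB SPL.
So the woodworking router must be reduced from 101.9 to 91.68 dB SPL: IL = 10.22 dB.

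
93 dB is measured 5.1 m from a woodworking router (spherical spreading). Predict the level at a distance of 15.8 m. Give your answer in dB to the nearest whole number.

Spherical spreading from a point source gives a 20·log₁₀(r₂/r₁) drop.
L₂ = 93 − 20·log₁₀(15.8/5.1) = 93 − 9.822 = 83.18 dB.

83 dB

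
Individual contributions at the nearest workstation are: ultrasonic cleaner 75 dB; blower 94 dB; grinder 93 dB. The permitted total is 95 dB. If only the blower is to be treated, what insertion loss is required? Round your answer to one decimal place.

The untreated sources together contribute 10^(75/10) + 10^(93/10) = 2.027e+09, i.e. 93.07 dB.
To meet 95 dB overall, the treated blower may contribute at most 10^(95/10) − 2.027e+09 = 1.135e+09, i.e. 90.55 dB.
Required insertion loss = 94 − 90.55 = 3.45 dB.

3.4 dB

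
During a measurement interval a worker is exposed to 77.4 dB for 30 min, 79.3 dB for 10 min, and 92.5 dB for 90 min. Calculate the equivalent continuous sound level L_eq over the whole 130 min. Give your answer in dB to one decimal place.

Weight each interval's intensity by its duration and average over T = 130 min:
Σ tᵢ·10^(Lᵢ/10) = 30·10^(77.4/10) + 10·10^(79.3/10) + 90·10^(92.5/10) = 1.625e+11.
L_eq = 10·log₁₀(1.625e+11/130) = 90.97 dB.

91.0 dB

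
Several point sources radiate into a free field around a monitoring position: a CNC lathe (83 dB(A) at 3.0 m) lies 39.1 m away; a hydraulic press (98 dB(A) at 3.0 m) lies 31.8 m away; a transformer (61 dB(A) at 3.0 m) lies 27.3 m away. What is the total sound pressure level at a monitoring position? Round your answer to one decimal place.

77.6 dB(A)

Apply inverse-square spreading to bring every level to the receiver, then sum 10^(L/10).
CNC lathe: 83 − 20·log₁₀(39.1/3.0) = 83 − 22.30 = 60.70 dB(A).
hydraulic press: 98 − 20·log₁₀(31.8/3.0) = 98 − 20.51 = 77.49 dB(A).
transformer: 61 − 20·log₁₀(27.3/3.0) = 61 − 19.18 = 41.82 dB(A).
Σ 10^(L/10) = 5.734e+07 → L_total = 10·log₁₀(5.734e+07) = 77.58 dB(A).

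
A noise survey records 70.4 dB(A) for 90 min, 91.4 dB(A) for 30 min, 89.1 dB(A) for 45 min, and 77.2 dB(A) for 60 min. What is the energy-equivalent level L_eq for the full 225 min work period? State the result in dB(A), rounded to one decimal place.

85.6 dB(A)

The energy average is taken in the linear domain: L_eq = 10·log₁₀[(Σ tᵢ·10^(Lᵢ/10))/T], T = 225 min.
Σ tᵢ·10^(Lᵢ/10) = 90·10^(70.4/10) + 30·10^(91.4/10) + 45·10^(89.1/10) + 60·10^(77.2/10) = 8.212e+10.
L_eq = 10·log₁₀(8.212e+10/225) = 85.62 dB(A).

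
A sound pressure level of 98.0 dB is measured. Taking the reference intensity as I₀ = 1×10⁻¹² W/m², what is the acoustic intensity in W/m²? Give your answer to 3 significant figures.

0.00631 W/m²

I/I₀ = 10^(98.0/10) = 6.31e+09, so I = 6.31e+09 × 10⁻¹² W/m².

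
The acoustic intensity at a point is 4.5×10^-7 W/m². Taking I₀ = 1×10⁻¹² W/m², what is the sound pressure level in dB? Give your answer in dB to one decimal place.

L = 10·log₁₀(I/I₀) = 10·log₁₀(4.5×10^-7/10⁻¹²) = 10·log₁₀(4.5×10^5).
L = 10·(0.6532 + 5) = 56.53 dB.

56.5 dB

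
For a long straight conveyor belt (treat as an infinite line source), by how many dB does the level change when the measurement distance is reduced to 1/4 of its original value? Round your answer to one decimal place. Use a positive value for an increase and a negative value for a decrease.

+6.0 dB

Line-source spreading: ΔL = −10·log₁₀(r₂/r₁).
ΔL = −10·log₁₀(0.25) = +6.02 dB.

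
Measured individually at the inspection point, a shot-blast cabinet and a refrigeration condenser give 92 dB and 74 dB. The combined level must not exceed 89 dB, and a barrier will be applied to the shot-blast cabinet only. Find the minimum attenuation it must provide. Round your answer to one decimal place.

Fixed contribution from the other source: Σ 10^(L/10) = 10^(74/10) = 2.512e+07 (74.00 dB).
To meet 89 dB overall, the treated shot-blast cabinet may contribute at most 10^(89/10) − 2.512e+07 = 7.692e+08, i.e. 88.86 dB.
So the shot-blast cabinet must be reduced from 92 to 88.86 dB: IL = 3.14 dB.

3.1 dB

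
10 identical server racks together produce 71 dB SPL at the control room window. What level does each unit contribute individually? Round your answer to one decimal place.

61.0 dB SPL

10 equal contributions raise the level by 10·log₁₀ 10 = 10.000 dB, so each unit alone gives 71 − 10.000.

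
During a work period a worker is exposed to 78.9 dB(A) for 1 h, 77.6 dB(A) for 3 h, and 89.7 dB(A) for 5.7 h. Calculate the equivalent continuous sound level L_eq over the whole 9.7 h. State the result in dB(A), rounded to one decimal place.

The energy average is taken in the linear domain: L_eq = 10·log₁₀[(Σ tᵢ·10^(Lᵢ/10))/T], T = 9.7 h.
Σ tᵢ·10^(Lᵢ/10) = 1·10^(78.9/10) + 3·10^(77.6/10) + 5.7·10^(89.7/10) = 5.570e+09.
L_eq = 10·log₁₀(5.570e+09/9.7) = 87.59 dB(A).

87.6 dB(A)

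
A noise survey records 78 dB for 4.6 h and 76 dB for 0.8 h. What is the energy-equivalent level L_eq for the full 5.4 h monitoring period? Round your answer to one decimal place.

The energy average is taken in the linear domain: L_eq = 10·log₁₀[(Σ tᵢ·10^(Lᵢ/10))/T], T = 5.4 h.
Σ tᵢ·10^(Lᵢ/10) = 4.6·10^(78/10) + 0.8·10^(76/10) = 3.221e+08.
L_eq = 10·log₁₀(3.221e+08/5.4) = 77.76 dB.

77.8 dB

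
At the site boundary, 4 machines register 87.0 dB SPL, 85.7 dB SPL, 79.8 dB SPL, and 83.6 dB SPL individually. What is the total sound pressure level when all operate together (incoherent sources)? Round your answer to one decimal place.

Incoherent sources combine by intensity addition: L_total = 10·log₁₀(Σ 10^(L_i/10)).
Σ 10^(L/10) = 10^(87.0/10) + 10^(85.7/10) + 10^(79.8/10) + 10^(83.6/10) = 1.197e+09.
L_total = 10·log₁₀(1.197e+09) = 90.78 dB SPL.

90.8 dB SPL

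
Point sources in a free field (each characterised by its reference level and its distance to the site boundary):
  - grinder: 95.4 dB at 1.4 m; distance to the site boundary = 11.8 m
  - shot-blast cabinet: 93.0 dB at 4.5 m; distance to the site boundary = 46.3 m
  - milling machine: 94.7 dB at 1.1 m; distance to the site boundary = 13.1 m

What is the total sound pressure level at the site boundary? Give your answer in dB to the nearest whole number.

Propagate each source to the receiver with L = L_ref − 20·log₁₀(r/r_ref), then add intensities.
grinder: 95.4 − 20·log₁₀(11.8/1.4) = 95.4 − 18.52 = 76.88 dB.
shot-blast cabinet: 93.0 − 20·log₁₀(46.3/4.5) = 93.0 − 20.25 = 72.75 dB.
milling machine: 94.7 − 20·log₁₀(13.1/1.1) = 94.7 − 21.52 = 73.18 dB.
Σ 10^(L/10) = 8.846e+07 → L_total = 10·log₁₀(8.846e+07) = 79.47 dB.

79 dB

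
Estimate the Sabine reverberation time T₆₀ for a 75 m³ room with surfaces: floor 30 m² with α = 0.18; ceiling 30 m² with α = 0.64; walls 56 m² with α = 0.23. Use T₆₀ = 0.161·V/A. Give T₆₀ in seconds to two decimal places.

0.32 s

Total absorption A = 30·0.18 + 30·0.64 + 56·0.23 = 37.48 m² sabins.
T₆₀ = 0.161·V/A = 0.161·75/37.48 = 0.322 s.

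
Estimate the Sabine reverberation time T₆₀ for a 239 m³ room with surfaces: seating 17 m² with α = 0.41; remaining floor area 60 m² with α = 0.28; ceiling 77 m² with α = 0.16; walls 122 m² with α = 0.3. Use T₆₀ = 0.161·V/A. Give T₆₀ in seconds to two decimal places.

Summing Sᵢαᵢ: 17·0.41 + 60·0.28 + 77·0.16 + 122·0.3 = 72.69 m².
T₆₀ = 0.161·V/A = 0.161·239/72.69 = 0.529 s.

0.53 s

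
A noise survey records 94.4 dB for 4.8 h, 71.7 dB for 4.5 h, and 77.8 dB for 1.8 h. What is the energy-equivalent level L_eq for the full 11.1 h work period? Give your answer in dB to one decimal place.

90.8 dB

Weight each interval's intensity by its duration and average over T = 11.1 h:
Σ tᵢ·10^(Lᵢ/10) = 4.8·10^(94.4/10) + 4.5·10^(71.7/10) + 1.8·10^(77.8/10) = 1.340e+10.
L_eq = 10·log₁₀(1.340e+10/11.1) = 90.82 dB.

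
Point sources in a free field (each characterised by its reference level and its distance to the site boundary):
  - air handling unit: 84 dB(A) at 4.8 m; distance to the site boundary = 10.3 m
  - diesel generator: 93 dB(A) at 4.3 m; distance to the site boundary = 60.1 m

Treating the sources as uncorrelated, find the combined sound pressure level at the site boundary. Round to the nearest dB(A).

78 dB(A)

Propagate each source to the receiver with L = L_ref − 20·log₁₀(r/r_ref), then add intensities.
air handling unit: 84 − 20·log₁₀(10.3/4.8) = 84 − 6.63 = 77.37 dB(A).
diesel generator: 93 − 20·log₁₀(60.1/4.3) = 93 − 22.91 = 70.09 dB(A).
Σ 10^(L/10) = 6.477e+07 → L_total = 10·log₁₀(6.477e+07) = 78.11 dB(A).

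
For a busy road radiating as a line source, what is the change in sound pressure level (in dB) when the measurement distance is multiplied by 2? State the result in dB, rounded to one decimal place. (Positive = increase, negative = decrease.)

-3.0 dB

Line-source spreading: ΔL = −10·log₁₀(r₂/r₁).
ΔL = −10·log₁₀(2) = -3.01 dB.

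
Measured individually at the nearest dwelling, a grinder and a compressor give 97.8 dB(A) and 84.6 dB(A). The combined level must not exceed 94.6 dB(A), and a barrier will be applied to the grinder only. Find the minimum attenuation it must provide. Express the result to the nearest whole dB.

The untreated sources together contribute 10^(84.6/10) = 2.884e+08, i.e. 84.60 dB(A).
The limit corresponds to 10^(94.6/10) = 2.884e+09; subtracting the fixed part leaves 2.596e+09 for the grinder, i.e. 94.14 dB(A).
So the grinder must be reduced from 97.8 to 94.14 dB(A): IL = 3.66 dB.

4 dB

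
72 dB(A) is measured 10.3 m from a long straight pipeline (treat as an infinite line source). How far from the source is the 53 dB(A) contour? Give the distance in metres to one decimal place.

818.2 m

Line-source spreading drops the level by 10·log₁₀(r₂/r₁); inverting, r₂/r₁ = 10^(ΔL/10).
r₂ = 10.3·10^((72−53)/10) = 10.3·10^(19.0/10) = 818.16 m.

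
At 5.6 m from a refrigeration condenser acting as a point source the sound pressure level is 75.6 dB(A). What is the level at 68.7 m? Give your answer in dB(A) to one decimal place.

Spherical spreading from a point source gives a 20·log₁₀(r₂/r₁) drop.
L₂ = 75.6 − 20·log₁₀(68.7/5.6) = 75.6 − 21.775 = 53.82 dB(A).

53.8 dB(A)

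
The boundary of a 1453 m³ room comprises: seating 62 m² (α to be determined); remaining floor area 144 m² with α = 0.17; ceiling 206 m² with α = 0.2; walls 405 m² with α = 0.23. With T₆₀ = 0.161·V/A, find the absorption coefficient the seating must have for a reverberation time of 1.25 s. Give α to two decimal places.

0.46

A = 0.161·V/T₆₀ = 0.161·1453/1.25 = 187.15 m² sabins.
Absorption from the other surfaces = 144·0.17 + 206·0.2 + 405·0.23 = 158.83 m², so the seating must supply 28.32 m² over 62 m².
α = 28.32/62 = 0.457.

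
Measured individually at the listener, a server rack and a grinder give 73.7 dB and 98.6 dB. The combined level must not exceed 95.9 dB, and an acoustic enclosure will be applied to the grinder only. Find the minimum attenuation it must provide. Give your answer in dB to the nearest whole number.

3 dB

The untreated sources together contribute 10^(73.7/10) = 2.344e+07, i.e. 73.70 dB.
To meet 95.9 dB overall, the treated grinder may contribute at most 10^(95.9/10) − 2.344e+07 = 3.867e+09, i.e. 95.87 dB.
Required insertion loss = 98.6 − 95.87 = 2.73 dB.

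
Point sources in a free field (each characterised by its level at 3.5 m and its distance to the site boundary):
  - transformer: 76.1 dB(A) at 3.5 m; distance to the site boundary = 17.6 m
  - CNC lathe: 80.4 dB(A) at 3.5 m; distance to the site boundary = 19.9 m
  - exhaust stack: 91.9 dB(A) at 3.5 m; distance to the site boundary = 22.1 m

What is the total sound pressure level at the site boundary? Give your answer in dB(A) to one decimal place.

76.4 dB(A)

Propagate each source to the receiver with L = L_ref − 20·log₁₀(r/r_ref), then add intensities.
transformer: 76.1 − 20·log₁₀(17.6/3.5) = 76.1 − 14.03 = 62.07 dB(A).
CNC lathe: 80.4 − 20·log₁₀(19.9/3.5) = 80.4 − 15.10 = 65.30 dB(A).
exhaust stack: 91.9 − 20·log₁₀(22.1/3.5) = 91.9 − 16.01 = 75.89 dB(A).
Σ 10^(L/10) = 4.385e+07 → L_total = 10·log₁₀(4.385e+07) = 76.42 dB(A).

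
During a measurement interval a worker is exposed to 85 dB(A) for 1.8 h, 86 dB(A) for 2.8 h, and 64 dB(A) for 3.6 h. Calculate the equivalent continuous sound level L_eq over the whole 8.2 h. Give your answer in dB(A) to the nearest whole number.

L_eq = 10·log₁₀[(1/T)·Σ tᵢ·10^(Lᵢ/10)] with T = 8.2 h.
Σ tᵢ·10^(Lᵢ/10) = 1.8·10^(85/10) + 2.8·10^(86/10) + 3.6·10^(64/10) = 1.693e+09.
L_eq = 10·log₁₀(1.693e+09/8.2) = 83.15 dB(A).

83 dB(A)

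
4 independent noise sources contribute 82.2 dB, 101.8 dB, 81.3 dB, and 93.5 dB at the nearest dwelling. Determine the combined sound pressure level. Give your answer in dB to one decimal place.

For uncorrelated sources the intensities add, so convert each level to linear form, sum, and take 10·log₁₀ of the total.
Σ 10^(L/10) = 10^(82.2/10) + 10^(101.8/10) + 10^(81.3/10) + 10^(93.5/10) = 1.768e+10.
L_total = 10·log₁₀(1.768e+10) = 102.47 dB.

102.5 dB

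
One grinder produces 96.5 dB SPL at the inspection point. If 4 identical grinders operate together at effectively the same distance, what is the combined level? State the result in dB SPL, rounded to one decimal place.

N identical incoherent sources raise the level by 10·log₁₀ N.
L_total = 96.5 + 10·log₁₀(4) = 96.5 + 6.021 = 102.52 dB SPL.

102.5 dB SPL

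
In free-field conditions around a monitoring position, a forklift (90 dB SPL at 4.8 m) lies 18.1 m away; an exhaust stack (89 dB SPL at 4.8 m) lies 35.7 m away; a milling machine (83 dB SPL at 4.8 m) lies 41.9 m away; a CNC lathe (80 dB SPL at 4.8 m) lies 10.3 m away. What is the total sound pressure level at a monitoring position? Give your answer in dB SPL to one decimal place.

80.4 dB SPL

First find each source's level at the receiver (point-source: −20·log₁₀(r/r_ref)), then combine on an intensity basis.
forklift: 90 − 20·log₁₀(18.1/4.8) = 90 − 11.53 = 78.47 dB SPL.
exhaust stack: 89 − 20·log₁₀(35.7/4.8) = 89 − 17.43 = 71.57 dB SPL.
milling machine: 83 − 20·log₁₀(41.9/4.8) = 83 − 18.82 = 64.18 dB SPL.
CNC lathe: 80 − 20·log₁₀(10.3/4.8) = 80 − 6.63 = 73.37 dB SPL.
Σ 10^(L/10) = 1.090e+08 → L_total = 10·log₁₀(1.090e+08) = 80.38 dB SPL.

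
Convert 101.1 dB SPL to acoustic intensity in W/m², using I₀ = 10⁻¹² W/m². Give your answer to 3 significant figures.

0.0129 W/m²

I = I₀·10^(L/10) = 10⁻¹² × 10^(101.1/10) = 10^(-1.890).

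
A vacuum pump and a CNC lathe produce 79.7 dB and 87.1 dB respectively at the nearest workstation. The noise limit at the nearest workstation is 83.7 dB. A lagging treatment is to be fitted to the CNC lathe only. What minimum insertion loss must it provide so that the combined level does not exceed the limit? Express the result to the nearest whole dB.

Everything except the CNC lathe sums to 10^(79.7/10) = 9.333e+07 in linear terms, 79.70 dB.
The limit corresponds to 10^(83.7/10) = 2.344e+08; subtracting the fixed part leaves 1.411e+08 for the CNC lathe, i.e. 81.50 dB.
So the CNC lathe must be reduced from 87.1 to 81.50 dB: IL = 5.60 dB.

6 dB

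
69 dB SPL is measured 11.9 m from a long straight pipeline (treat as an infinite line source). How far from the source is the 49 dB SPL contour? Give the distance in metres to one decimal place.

1190.0 m

For a line source L₁ − L₂ = 10·log₁₀(r₂/r₁), so r₂ = r₁·10^((L₁−L₂)/10).
r₂ = 11.9·10^((69−49)/10) = 11.9·10^(20.0/10) = 1190.00 m.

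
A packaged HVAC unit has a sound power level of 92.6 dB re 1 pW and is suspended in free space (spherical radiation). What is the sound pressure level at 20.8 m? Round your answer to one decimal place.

L_p = L_w − 10·log₁₀(4π·r²) with r = 20.8 m.
4π·r² = 5437 m², 10·log₁₀ of that is 37.353 dB.
L_p = 92.6 − 37.353 = 55.25 dB.

55.2 dB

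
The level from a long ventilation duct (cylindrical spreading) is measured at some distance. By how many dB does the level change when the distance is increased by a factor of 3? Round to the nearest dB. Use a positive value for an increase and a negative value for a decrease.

-5 dB

Line-source spreading: ΔL = −10·log₁₀(r₂/r₁).
ΔL = −10·log₁₀(3) = -4.77 dB.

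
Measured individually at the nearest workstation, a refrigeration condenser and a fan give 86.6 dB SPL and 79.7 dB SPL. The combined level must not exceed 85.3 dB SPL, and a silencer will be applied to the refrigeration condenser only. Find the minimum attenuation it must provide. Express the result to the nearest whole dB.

The untreated sources together contribute 10^(79.7/10) = 9.333e+07, i.e. 79.70 dB SPL.
To meet 85.3 dB SPL overall, the treated refrigeration condenser may contribute at most 10^(85.3/10) − 9.333e+07 = 2.455e+08, i.e. 83.90 dB SPL.
Required insertion loss = 86.6 − 83.90 = 2.70 dB.

3 dB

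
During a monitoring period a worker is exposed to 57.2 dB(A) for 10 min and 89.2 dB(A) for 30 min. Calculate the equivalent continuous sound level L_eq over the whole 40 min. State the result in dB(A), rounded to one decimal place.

88.0 dB(A)

Weight each interval's intensity by its duration and average over T = 40 min:
Σ tᵢ·10^(Lᵢ/10) = 10·10^(57.2/10) + 30·10^(89.2/10) = 2.496e+10.
L_eq = 10·log₁₀(2.496e+10/40) = 87.95 dB(A).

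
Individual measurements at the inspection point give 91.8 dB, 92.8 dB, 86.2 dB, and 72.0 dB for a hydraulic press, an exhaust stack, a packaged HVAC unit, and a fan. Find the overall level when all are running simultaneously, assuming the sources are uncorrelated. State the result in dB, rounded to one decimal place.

For uncorrelated sources the intensities add, so convert each level to linear form, sum, and take 10·log₁₀ of the total.
Σ 10^(L/10) = 10^(91.8/10) + 10^(92.8/10) + 10^(86.2/10) + 10^(72.0/10) = 3.852e+09.
L_total = 10·log₁₀(3.852e+09) = 95.86 dB.

95.9 dB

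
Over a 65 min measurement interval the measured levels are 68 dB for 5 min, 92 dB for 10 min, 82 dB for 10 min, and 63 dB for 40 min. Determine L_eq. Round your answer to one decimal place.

Weight each interval's intensity by its duration and average over T = 65 min:
Σ tᵢ·10^(Lᵢ/10) = 5·10^(68/10) + 10·10^(92/10) + 10·10^(82/10) + 40·10^(63/10) = 1.755e+10.
L_eq = 10·log₁₀(1.755e+10/65) = 84.31 dB.

84.3 dB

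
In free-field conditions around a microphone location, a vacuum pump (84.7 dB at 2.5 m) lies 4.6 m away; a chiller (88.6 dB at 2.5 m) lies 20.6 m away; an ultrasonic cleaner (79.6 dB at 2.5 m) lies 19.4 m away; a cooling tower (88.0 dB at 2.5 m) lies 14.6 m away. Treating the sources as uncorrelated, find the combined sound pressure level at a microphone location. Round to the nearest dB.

81 dB

Apply inverse-square spreading to bring every level to the receiver, then sum 10^(L/10).
vacuum pump: 84.7 − 20·log₁₀(4.6/2.5) = 84.7 − 5.30 = 79.40 dB.
chiller: 88.6 − 20·log₁₀(20.6/2.5) = 88.6 − 18.32 = 70.28 dB.
ultrasonic cleaner: 79.6 − 20·log₁₀(19.4/2.5) = 79.6 − 17.80 = 61.80 dB.
cooling tower: 88.0 − 20·log₁₀(14.6/2.5) = 88.0 − 15.33 = 72.67 dB.
Σ 10^(L/10) = 1.179e+08 → L_total = 10·log₁₀(1.179e+08) = 80.71 dB.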